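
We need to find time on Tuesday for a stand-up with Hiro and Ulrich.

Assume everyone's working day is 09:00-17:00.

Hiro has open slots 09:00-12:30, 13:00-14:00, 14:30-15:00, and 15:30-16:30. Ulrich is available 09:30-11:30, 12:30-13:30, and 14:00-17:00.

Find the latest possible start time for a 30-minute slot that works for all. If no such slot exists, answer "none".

Hiro ∩ Ulrich: 09:30–11:30, 13:00–13:30, 14:30–15:00, 15:30–16:30.
Windows ≥ 30 min: 09:30–11:30, 13:00–13:30, 14:30–15:00, 15:30–16:30.
Latest start in the last window 15:30–16:30 is 16:30 − 30 min = 16:00.

16:00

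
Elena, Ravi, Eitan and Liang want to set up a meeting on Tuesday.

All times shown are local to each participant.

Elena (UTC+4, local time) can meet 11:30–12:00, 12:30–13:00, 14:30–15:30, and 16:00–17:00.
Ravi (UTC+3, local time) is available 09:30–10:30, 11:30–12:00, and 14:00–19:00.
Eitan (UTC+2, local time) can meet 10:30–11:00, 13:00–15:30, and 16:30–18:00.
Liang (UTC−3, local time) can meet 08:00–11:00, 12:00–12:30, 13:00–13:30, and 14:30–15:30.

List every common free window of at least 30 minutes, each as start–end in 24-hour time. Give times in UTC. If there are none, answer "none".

11:00–11:30, 12:00–13:00

Elena → UTC: 07:30–08:00, 08:30–09:00, 10:30–11:30, 12:00–13:00.
Ravi → UTC: 06:30–07:30, 08:30–09:00, 11:00–16:00.
Eitan → UTC: 08:30–09:00, 11:00–13:30, 14:30–16:00.
Liang → UTC: 11:00–14:00, 15:00–15:30, 16:00–16:30, 17:30–18:30.
Elena ∩ Ravi: 08:30–09:00, 11:00–11:30, 12:00–13:00.
Elena ∩ Ravi ∩ Eitan: 08:30–09:00, 11:00–11:30, 12:00–13:00.
Elena ∩ Ravi ∩ Eitan ∩ Liang: 11:00–11:30, 12:00–13:00.
Windows ≥ 30 min: 11:00–11:30, 12:00–13:00.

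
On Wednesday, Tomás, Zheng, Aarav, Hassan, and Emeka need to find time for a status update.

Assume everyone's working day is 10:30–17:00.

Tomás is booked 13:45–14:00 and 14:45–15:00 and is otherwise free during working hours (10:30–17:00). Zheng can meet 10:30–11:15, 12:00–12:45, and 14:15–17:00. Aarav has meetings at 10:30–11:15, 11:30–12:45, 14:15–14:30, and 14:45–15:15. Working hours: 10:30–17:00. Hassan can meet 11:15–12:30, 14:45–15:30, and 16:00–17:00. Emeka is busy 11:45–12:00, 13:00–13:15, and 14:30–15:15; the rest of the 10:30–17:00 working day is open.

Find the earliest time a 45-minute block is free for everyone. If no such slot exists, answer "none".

Tomás free within 10:30–17:00: 10:30–13:45, 14:00–14:45, 15:00–17:00.
Aarav free within 10:30–17:00: 11:15–11:30, 12:45–14:15, 14:30–14:45, 15:15–17:00.
Emeka free within 10:30–17:00: 10:30–11:45, 12:00–13:00, 13:15–14:30, 15:15–17:00.
Tomás ∩ Zheng: 10:30–11:15, 12:00–12:45, 14:15–14:45, 15:00–17:00.
Tomás ∩ Zheng ∩ Aarav: 14:30–14:45, 15:15–17:00.
Tomás ∩ Zheng ∩ Aarav ∩ Hassan: 15:15–15:30, 16:00–17:00.
Tomás ∩ Zheng ∩ Aarav ∩ Hassan ∩ Emeka: 15:15–15:30, 16:00–17:00.
Windows ≥ 45 min: 16:00–17:00.
Earliest such window starts at 16:00.

16:00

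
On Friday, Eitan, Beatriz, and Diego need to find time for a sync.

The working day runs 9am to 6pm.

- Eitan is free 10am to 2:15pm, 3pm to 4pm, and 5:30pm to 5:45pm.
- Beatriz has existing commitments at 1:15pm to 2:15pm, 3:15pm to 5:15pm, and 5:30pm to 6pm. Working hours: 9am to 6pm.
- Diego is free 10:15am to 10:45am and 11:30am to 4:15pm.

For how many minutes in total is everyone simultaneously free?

150 minutes

Beatriz free within 09:00–18:00: 09:00–13:15, 14:15–15:15, 17:15–17:30.
Eitan ∩ Beatriz: 10:00–13:15, 15:00–15:15.
Eitan ∩ Beatriz ∩ Diego: 10:15–10:45, 11:30–13:15, 15:00–15:15.
Total common minutes: 30 + 105 + 15 = 150.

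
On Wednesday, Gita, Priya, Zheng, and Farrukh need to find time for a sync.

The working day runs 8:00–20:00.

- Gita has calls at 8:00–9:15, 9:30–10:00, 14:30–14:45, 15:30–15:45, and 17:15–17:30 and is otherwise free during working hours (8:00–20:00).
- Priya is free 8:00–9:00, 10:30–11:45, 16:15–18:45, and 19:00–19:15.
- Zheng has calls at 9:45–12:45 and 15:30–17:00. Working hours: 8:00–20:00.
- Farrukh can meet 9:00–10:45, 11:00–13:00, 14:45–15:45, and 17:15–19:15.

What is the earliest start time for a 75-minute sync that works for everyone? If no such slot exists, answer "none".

Gita free within 08:00–20:00: 09:15–09:30, 10:00–14:30, 14:45–15:30, 15:45–17:15, 17:30–20:00.
Zheng free within 08:00–20:00: 08:00–09:45, 12:45–15:30, 17:00–20:00.
Gita ∩ Priya: 10:30–11:45, 16:15–17:15, 17:30–18:45, 19:00–19:15.
Gita ∩ Priya ∩ Zheng: 17:00–17:15, 17:30–18:45, 19:00–19:15.
Gita ∩ Priya ∩ Zheng ∩ Farrukh: 17:30–18:45, 19:00–19:15.
Windows ≥ 75 min: 17:30–18:45.
Earliest such window starts at 17:30.

17:30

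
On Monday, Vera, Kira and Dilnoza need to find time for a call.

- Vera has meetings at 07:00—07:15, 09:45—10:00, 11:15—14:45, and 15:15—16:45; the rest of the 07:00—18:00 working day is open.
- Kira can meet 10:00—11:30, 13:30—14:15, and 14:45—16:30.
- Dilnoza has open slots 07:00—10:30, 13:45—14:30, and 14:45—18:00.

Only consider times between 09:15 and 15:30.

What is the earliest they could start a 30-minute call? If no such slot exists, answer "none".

Vera free within 07:00–18:00: 07:15–09:45, 10:00–11:15, 14:45–15:15, 16:45–18:00.
Vera ∩ Kira: 10:00–11:15, 14:45–15:15.
Vera ∩ Kira ∩ Dilnoza: 10:00–10:30, 14:45–15:15.
Restricted to 09:15–15:30: 10:00–10:30, 14:45–15:15.
Windows ≥ 30 min: 10:00–10:30, 14:45–15:15.
Earliest such window starts at 10:00.

10:00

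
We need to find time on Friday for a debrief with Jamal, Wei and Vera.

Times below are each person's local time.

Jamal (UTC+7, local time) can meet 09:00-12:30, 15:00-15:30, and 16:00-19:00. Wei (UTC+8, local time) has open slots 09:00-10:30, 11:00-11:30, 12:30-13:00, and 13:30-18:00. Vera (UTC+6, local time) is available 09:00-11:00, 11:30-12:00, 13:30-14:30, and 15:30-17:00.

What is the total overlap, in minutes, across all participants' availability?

Jamal → UTC: 02:00–05:30, 08:00–08:30, 09:00–12:00.
Wei → UTC: 01:00–02:30, 03:00–03:30, 04:30–05:00, 05:30–10:00.
Vera → UTC: 03:00–05:00, 05:30–06:00, 07:30–08:30, 09:30–11:00.
Jamal ∩ Wei: 02:00–02:30, 03:00–03:30, 04:30–05:00, 08:00–08:30, 09:00–10:00.
Jamal ∩ Wei ∩ Vera: 03:00–03:30, 04:30–05:00, 08:00–08:30, 09:30–10:00.
Total common minutes: 30 + 30 + 30 + 30 = 120.

120 minutes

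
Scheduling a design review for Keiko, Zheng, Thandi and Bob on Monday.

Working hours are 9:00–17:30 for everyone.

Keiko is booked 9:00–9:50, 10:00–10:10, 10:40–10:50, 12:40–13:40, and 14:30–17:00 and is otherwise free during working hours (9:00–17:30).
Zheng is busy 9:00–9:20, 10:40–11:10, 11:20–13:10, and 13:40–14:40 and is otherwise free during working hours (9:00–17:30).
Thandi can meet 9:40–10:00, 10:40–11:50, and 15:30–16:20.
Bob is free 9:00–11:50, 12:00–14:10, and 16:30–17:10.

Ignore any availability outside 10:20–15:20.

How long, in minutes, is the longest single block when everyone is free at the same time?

Keiko free within 09:00–17:30: 09:50–10:00, 10:10–10:40, 10:50–12:40, 13:40–14:30, 17:00–17:30.
Zheng free within 09:00–17:30: 09:20–10:40, 11:10–11:20, 13:10–13:40, 14:40–17:30.
Keiko ∩ Zheng: 09:50–10:00, 10:10–10:40, 11:10–11:20, 17:00–17:30.
Keiko ∩ Zheng ∩ Thandi: 09:50–10:00, 11:10–11:20.
Keiko ∩ Zheng ∩ Thandi ∩ Bob: 09:50–10:00, 11:10–11:20.
Restricted to 10:20–15:20: 11:10–11:20.
Single common window of 10 minutes.

10 minutes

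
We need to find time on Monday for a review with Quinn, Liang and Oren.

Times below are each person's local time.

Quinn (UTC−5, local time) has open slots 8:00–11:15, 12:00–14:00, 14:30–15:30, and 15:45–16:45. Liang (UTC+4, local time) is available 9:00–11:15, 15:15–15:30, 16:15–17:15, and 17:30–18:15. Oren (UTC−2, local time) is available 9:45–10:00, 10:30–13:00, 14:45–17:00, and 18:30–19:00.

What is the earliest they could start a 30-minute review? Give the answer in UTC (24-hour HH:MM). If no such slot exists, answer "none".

Quinn → UTC: 13:00–16:15, 17:00–19:00, 19:30–20:30, 20:45–21:45.
Liang → UTC: 05:00–07:15, 11:15–11:30, 12:15–13:15, 13:30–14:15.
Oren → UTC: 11:45–12:00, 12:30–15:00, 16:45–19:00, 20:30–21:00.
Quinn ∩ Liang: 13:00–13:15, 13:30–14:15.
Quinn ∩ Liang ∩ Oren: 13:00–13:15, 13:30–14:15.
Windows ≥ 30 min: 13:30–14:15.
Earliest such window starts at 13:30.

13:30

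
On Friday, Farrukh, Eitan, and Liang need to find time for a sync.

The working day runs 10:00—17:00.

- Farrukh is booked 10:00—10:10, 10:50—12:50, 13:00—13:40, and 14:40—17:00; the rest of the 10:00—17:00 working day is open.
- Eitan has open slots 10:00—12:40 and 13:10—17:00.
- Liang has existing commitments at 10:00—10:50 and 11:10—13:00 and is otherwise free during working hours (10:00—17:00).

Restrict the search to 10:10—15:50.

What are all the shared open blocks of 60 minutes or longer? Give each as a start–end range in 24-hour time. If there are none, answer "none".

13:40–14:40

Farrukh free within 10:00–17:00: 10:10–10:50, 12:50–13:00, 13:40–14:40.
Liang free within 10:00–17:00: 10:50–11:10, 13:00–17:00.
Farrukh ∩ Eitan: 10:10–10:50, 13:40–14:40.
Farrukh ∩ Eitan ∩ Liang: 13:40–14:40.
Restricted to 10:10–15:50: 13:40–14:40.
Windows ≥ 60 min: 13:40–14:40.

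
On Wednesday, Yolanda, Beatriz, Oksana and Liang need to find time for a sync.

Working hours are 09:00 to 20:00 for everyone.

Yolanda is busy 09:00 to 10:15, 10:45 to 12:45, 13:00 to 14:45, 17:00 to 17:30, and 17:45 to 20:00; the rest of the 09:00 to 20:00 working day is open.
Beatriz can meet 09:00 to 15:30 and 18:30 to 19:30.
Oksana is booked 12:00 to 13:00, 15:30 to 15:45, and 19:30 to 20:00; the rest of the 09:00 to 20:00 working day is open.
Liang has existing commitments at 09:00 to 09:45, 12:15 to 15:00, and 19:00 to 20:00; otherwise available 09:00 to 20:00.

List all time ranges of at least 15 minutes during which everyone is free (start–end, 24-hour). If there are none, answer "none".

Yolanda free within 09:00–20:00: 10:15–10:45, 12:45–13:00, 14:45–17:00, 17:30–17:45.
Oksana free within 09:00–20:00: 09:00–12:00, 13:00–15:30, 15:45–19:30.
Liang free within 09:00–20:00: 09:45–12:15, 15:00–19:00.
Yolanda ∩ Beatriz: 10:15–10:45, 12:45–13:00, 14:45–15:30.
Yolanda ∩ Beatriz ∩ Oksana: 10:15–10:45, 14:45–15:30.
Yolanda ∩ Beatriz ∩ Oksana ∩ Liang: 10:15–10:45, 15:00–15:30.
Windows ≥ 15 min: 10:15–10:45, 15:00–15:30.

10:15–10:45, 15:00–15:30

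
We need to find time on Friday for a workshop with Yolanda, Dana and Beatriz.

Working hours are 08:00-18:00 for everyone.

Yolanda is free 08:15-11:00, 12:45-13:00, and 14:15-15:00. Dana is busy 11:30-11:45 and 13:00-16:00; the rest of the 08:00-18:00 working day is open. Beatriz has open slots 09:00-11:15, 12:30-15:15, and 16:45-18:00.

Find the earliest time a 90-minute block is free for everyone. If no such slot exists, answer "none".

Dana free within 08:00–18:00: 08:00–11:30, 11:45–13:00, 16:00–18:00.
Yolanda ∩ Dana: 08:15–11:00, 12:45–13:00.
Yolanda ∩ Dana ∩ Beatriz: 09:00–11:00, 12:45–13:00.
Windows ≥ 90 min: 09:00–11:00.
Earliest such window starts at 09:00.

09:00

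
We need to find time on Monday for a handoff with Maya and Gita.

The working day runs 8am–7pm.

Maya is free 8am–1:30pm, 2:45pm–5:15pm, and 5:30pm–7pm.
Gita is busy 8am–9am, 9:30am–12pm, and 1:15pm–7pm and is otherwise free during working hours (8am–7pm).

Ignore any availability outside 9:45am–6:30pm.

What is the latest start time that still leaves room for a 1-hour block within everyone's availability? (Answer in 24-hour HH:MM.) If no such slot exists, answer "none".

12:15

Gita free within 08:00–19:00: 09:00–09:30, 12:00–13:15.
Maya ∩ Gita: 09:00–09:30, 12:00–13:15.
Restricted to 09:45–18:30: 12:00–13:15.
Windows ≥ 60 min: 12:00–13:15.
Latest start in the last window 12:00–13:15 is 13:15 − 60 min = 12:15.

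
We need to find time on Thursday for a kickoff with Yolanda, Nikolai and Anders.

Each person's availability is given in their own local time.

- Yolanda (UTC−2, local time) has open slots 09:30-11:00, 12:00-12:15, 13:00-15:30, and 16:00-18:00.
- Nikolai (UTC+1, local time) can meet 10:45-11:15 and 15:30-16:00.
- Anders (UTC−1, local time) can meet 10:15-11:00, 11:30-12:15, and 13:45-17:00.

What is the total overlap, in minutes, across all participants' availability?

Yolanda → UTC: 11:30–13:00, 14:00–14:15, 15:00–17:30, 18:00–20:00.
Nikolai → UTC: 09:45–10:15, 14:30–15:00.
Anders → UTC: 11:15–12:00, 12:30–13:15, 14:45–18:00.
Yolanda ∩ Nikolai: (none).
Yolanda ∩ Nikolai ∩ Anders: (none).
Total common minutes: 0.

0 minutes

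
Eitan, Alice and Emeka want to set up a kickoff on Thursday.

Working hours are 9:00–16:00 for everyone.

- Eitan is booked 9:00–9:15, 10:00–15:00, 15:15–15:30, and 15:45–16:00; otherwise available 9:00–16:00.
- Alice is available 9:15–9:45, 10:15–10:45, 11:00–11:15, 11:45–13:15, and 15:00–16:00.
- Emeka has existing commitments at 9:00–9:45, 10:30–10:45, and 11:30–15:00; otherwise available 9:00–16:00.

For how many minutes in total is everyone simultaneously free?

30 minutes

Eitan free within 09:00–16:00: 09:15–10:00, 15:00–15:15, 15:30–15:45.
Emeka free within 09:00–16:00: 09:45–10:30, 10:45–11:30, 15:00–16:00.
Eitan ∩ Alice: 09:15–09:45, 15:00–15:15, 15:30–15:45.
Eitan ∩ Alice ∩ Emeka: 15:00–15:15, 15:30–15:45.
Total common minutes: 15 + 15 = 30.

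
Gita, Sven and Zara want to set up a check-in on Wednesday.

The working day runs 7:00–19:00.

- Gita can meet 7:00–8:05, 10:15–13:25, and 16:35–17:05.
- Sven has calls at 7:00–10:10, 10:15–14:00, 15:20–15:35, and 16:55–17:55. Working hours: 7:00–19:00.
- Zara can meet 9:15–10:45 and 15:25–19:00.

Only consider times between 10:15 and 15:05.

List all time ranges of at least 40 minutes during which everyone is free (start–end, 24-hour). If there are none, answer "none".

Sven free within 07:00–19:00: 10:10–10:15, 14:00–15:20, 15:35–16:55, 17:55–19:00.
Gita ∩ Sven: 16:35–16:55.
Gita ∩ Sven ∩ Zara: 16:35–16:55.
Restricted to 10:15–15:05: (none).
Windows ≥ 40 min: (none).

none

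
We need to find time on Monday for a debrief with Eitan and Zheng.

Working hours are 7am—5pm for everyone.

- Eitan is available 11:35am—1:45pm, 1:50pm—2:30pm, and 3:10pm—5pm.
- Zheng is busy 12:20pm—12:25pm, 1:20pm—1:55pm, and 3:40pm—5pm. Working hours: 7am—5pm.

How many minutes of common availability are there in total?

165 minutes

Zheng free within 07:00–17:00: 07:00–12:20, 12:25–13:20, 13:55–15:40.
Eitan ∩ Zheng: 11:35–12:20, 12:25–13:20, 13:55–14:30, 15:10–15:40.
Total common minutes: 45 + 55 + 35 + 30 = 165.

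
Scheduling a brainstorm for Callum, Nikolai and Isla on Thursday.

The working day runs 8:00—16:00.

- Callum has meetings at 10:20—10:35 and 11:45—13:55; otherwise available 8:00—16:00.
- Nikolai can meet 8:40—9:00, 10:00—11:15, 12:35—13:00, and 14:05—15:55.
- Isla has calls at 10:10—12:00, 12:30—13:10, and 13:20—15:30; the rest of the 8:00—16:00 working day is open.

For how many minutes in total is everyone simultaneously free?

Callum free within 08:00–16:00: 08:00–10:20, 10:35–11:45, 13:55–16:00.
Isla free within 08:00–16:00: 08:00–10:10, 12:00–12:30, 13:10–13:20, 15:30–16:00.
Callum ∩ Nikolai: 08:40–09:00, 10:00–10:20, 10:35–11:15, 14:05–15:55.
Callum ∩ Nikolai ∩ Isla: 08:40–09:00, 10:00–10:10, 15:30–15:55.
Total common minutes: 20 + 10 + 25 = 55.

55 minutes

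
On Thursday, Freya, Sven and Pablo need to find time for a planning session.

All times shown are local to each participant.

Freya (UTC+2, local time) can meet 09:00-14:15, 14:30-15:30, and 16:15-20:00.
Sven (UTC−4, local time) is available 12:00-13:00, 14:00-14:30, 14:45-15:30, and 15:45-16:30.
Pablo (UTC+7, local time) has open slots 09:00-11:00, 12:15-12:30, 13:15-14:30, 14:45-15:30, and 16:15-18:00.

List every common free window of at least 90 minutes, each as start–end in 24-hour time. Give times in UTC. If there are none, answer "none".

Freya → UTC: 07:00–12:15, 12:30–13:30, 14:15–18:00.
Sven → UTC: 16:00–17:00, 18:00–18:30, 18:45–19:30, 19:45–20:30.
Pablo → UTC: 02:00–04:00, 05:15–05:30, 06:15–07:30, 07:45–08:30, 09:15–11:00.
Freya ∩ Sven: 16:00–17:00.
Freya ∩ Sven ∩ Pablo: (none).
Windows ≥ 90 min: (none).

none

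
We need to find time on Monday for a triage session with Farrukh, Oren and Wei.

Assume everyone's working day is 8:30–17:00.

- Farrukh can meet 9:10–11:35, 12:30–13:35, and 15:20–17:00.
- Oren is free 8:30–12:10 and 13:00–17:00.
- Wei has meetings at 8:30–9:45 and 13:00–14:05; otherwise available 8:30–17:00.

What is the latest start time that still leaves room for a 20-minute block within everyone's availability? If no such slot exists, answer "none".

16:40

Wei free within 08:30–17:00: 09:45–13:00, 14:05–17:00.
Farrukh ∩ Oren: 09:10–11:35, 13:00–13:35, 15:20–17:00.
Farrukh ∩ Oren ∩ Wei: 09:45–11:35, 15:20–17:00.
Windows ≥ 20 min: 09:45–11:35, 15:20–17:00.
Latest start in the last window 15:20–17:00 is 17:00 − 20 min = 16:40.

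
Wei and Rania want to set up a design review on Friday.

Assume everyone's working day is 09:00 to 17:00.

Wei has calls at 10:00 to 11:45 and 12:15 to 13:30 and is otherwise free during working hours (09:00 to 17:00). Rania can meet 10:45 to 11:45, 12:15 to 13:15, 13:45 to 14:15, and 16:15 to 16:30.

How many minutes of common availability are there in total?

45 minutes

Wei free within 09:00–17:00: 09:00–10:00, 11:45–12:15, 13:30–17:00.
Wei ∩ Rania: 13:45–14:15, 16:15–16:30.
Total common minutes: 30 + 15 = 45.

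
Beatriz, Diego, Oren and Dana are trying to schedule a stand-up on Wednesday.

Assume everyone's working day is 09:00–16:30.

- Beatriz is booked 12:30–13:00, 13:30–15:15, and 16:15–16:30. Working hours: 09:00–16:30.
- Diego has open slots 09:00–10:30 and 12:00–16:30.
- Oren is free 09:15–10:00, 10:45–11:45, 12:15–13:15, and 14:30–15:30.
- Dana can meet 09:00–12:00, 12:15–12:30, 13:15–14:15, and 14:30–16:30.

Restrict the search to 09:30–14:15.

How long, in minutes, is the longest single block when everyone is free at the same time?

Beatriz free within 09:00–16:30: 09:00–12:30, 13:00–13:30, 15:15–16:15.
Beatriz ∩ Diego: 09:00–10:30, 12:00–12:30, 13:00–13:30, 15:15–16:15.
Beatriz ∩ Diego ∩ Oren: 09:15–10:00, 12:15–12:30, 13:00–13:15, 15:15–15:30.
Beatriz ∩ Diego ∩ Oren ∩ Dana: 09:15–10:00, 12:15–12:30, 15:15–15:30.
Restricted to 09:30–14:15: 09:30–10:00, 12:15–12:30.
Common window lengths: 30, 15 min; longest is 30.

30 minutes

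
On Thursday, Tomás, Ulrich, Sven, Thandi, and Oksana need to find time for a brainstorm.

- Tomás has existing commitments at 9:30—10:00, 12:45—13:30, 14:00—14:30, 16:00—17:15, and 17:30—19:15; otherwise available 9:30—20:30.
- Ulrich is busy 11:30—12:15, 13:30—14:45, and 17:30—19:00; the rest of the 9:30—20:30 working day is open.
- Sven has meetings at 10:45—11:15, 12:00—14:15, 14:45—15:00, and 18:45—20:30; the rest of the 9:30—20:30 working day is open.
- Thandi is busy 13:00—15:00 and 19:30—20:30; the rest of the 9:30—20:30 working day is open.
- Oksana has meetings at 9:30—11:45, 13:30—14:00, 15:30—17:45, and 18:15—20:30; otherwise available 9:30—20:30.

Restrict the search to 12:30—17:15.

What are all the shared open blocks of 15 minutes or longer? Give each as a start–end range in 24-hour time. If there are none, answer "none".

Tomás free within 09:30–20:30: 10:00–12:45, 13:30–14:00, 14:30–16:00, 17:15–17:30, 19:15–20:30.
Ulrich free within 09:30–20:30: 09:30–11:30, 12:15–13:30, 14:45–17:30, 19:00–20:30.
Sven free within 09:30–20:30: 09:30–10:45, 11:15–12:00, 14:15–14:45, 15:00–18:45.
Thandi free within 09:30–20:30: 09:30–13:00, 15:00–19:30.
Oksana free within 09:30–20:30: 11:45–13:30, 14:00–15:30, 17:45–18:15.
Tomás ∩ Ulrich: 10:00–11:30, 12:15–12:45, 14:45–16:00, 17:15–17:30, 19:15–20:30.
Tomás ∩ Ulrich ∩ Sven: 10:00–10:45, 11:15–11:30, 15:00–16:00, 17:15–17:30.
Tomás ∩ Ulrich ∩ Sven ∩ Thandi: 10:00–10:45, 11:15–11:30, 15:00–16:00, 17:15–17:30.
Tomás ∩ Ulrich ∩ Sven ∩ Thandi ∩ Oksana: 15:00–15:30.
Restricted to 12:30–17:15: 15:00–15:30.
Windows ≥ 15 min: 15:00–15:30.

15:00–15:30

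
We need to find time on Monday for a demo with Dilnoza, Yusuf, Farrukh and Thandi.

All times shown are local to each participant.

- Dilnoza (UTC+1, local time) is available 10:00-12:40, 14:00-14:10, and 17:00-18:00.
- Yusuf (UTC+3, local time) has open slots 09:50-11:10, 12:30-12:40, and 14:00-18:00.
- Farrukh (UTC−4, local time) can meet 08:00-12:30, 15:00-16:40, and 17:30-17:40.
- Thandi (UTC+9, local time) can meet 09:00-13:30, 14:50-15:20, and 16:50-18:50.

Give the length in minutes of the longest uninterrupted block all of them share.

0 minutes

Dilnoza → UTC: 09:00–11:40, 13:00–13:10, 16:00–17:00.
Yusuf → UTC: 06:50–08:10, 09:30–09:40, 11:00–15:00.
Farrukh → UTC: 12:00–16:30, 19:00–20:40, 21:30–21:40.
Thandi → UTC: 00:00–04:30, 05:50–06:20, 07:50–09:50.
Dilnoza ∩ Yusuf: 09:30–09:40, 11:00–11:40, 13:00–13:10.
Dilnoza ∩ Yusuf ∩ Farrukh: 13:00–13:10.
Dilnoza ∩ Yusuf ∩ Farrukh ∩ Thandi: (none).
No common window.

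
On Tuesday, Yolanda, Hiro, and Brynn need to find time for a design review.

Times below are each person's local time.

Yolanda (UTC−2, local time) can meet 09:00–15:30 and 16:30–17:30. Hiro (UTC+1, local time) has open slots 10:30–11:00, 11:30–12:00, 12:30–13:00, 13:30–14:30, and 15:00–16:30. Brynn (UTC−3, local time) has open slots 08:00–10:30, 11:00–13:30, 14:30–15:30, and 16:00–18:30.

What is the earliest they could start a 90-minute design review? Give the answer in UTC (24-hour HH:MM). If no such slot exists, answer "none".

14:00

Yolanda → UTC: 11:00–17:30, 18:30–19:30.
Hiro → UTC: 09:30–10:00, 10:30–11:00, 11:30–12:00, 12:30–13:30, 14:00–15:30.
Brynn → UTC: 11:00–13:30, 14:00–16:30, 17:30–18:30, 19:00–21:30.
Yolanda ∩ Hiro: 11:30–12:00, 12:30–13:30, 14:00–15:30.
Yolanda ∩ Hiro ∩ Brynn: 11:30–12:00, 12:30–13:30, 14:00–15:30.
Windows ≥ 90 min: 14:00–15:30.
Earliest such window starts at 14:00.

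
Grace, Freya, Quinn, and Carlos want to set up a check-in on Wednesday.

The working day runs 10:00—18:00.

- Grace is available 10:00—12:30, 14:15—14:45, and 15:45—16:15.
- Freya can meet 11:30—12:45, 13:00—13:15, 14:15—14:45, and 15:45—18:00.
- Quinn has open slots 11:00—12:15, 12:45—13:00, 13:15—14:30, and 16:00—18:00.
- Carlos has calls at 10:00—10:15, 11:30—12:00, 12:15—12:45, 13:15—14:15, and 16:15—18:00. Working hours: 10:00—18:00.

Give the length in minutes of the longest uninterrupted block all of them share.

15 minutes

Carlos free within 10:00–18:00: 10:15–11:30, 12:00–12:15, 12:45–13:15, 14:15–16:15.
Grace ∩ Freya: 11:30–12:30, 14:15–14:45, 15:45–16:15.
Grace ∩ Freya ∩ Quinn: 11:30–12:15, 14:15–14:30, 16:00–16:15.
Grace ∩ Freya ∩ Quinn ∩ Carlos: 12:00–12:15, 14:15–14:30, 16:00–16:15.
Common window lengths: 15, 15, 15 min; longest is 15.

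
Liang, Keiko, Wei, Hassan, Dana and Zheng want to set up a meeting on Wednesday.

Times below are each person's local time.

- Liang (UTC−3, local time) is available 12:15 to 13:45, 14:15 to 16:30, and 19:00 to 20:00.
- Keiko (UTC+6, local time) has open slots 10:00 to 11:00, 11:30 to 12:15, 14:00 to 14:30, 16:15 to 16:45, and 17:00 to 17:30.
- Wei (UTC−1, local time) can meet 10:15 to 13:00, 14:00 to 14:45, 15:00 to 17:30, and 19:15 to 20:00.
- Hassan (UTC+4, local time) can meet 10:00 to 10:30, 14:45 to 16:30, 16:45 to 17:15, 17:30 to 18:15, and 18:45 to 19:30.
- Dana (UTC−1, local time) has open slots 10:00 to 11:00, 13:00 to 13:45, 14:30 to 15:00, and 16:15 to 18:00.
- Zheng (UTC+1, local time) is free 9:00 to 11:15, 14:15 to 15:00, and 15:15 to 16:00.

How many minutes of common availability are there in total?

Liang → UTC: 15:15–16:45, 17:15–19:30, 22:00–23:00.
Keiko → UTC: 04:00–05:00, 05:30–06:15, 08:00–08:30, 10:15–10:45, 11:00–11:30.
Wei → UTC: 11:15–14:00, 15:00–15:45, 16:00–18:30, 20:15–21:00.
Hassan → UTC: 06:00–06:30, 10:45–12:30, 12:45–13:15, 13:30–14:15, 14:45–15:30.
Dana → UTC: 11:00–12:00, 14:00–14:45, 15:30–16:00, 17:15–19:00.
Zheng → UTC: 08:00–10:15, 13:15–14:00, 14:15–15:00.
Liang ∩ Keiko: (none).
Liang ∩ Keiko ∩ Wei: (none).
Liang ∩ Keiko ∩ Wei ∩ Hassan: (none).
Liang ∩ Keiko ∩ Wei ∩ Hassan ∩ Dana: (none).
Liang ∩ Keiko ∩ Wei ∩ Hassan ∩ Dana ∩ Zheng: (none).
Total common minutes: 0.

0 minutes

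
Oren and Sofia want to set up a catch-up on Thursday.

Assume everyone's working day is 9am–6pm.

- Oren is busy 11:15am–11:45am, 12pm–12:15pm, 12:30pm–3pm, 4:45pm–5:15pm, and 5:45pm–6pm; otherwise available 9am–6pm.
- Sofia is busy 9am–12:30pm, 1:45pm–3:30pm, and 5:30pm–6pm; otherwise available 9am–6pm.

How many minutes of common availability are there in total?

90 minutes

Oren free within 09:00–18:00: 09:00–11:15, 11:45–12:00, 12:15–12:30, 15:00–16:45, 17:15–17:45.
Sofia free within 09:00–18:00: 12:30–13:45, 15:30–17:30.
Oren ∩ Sofia: 15:30–16:45, 17:15–17:30.
Total common minutes: 75 + 15 = 90.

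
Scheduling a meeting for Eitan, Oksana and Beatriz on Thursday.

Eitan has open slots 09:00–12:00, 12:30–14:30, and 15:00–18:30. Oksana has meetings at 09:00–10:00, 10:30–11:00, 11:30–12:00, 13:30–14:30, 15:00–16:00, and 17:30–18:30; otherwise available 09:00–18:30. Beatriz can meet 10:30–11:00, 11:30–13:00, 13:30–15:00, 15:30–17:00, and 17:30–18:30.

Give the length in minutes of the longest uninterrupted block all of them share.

60 minutes

Oksana free within 09:00–18:30: 10:00–10:30, 11:00–11:30, 12:00–13:30, 14:30–15:00, 16:00–17:30.
Eitan ∩ Oksana: 10:00–10:30, 11:00–11:30, 12:30–13:30, 16:00–17:30.
Eitan ∩ Oksana ∩ Beatriz: 12:30–13:00, 16:00–17:00.
Common window lengths: 30, 60 min; longest is 60.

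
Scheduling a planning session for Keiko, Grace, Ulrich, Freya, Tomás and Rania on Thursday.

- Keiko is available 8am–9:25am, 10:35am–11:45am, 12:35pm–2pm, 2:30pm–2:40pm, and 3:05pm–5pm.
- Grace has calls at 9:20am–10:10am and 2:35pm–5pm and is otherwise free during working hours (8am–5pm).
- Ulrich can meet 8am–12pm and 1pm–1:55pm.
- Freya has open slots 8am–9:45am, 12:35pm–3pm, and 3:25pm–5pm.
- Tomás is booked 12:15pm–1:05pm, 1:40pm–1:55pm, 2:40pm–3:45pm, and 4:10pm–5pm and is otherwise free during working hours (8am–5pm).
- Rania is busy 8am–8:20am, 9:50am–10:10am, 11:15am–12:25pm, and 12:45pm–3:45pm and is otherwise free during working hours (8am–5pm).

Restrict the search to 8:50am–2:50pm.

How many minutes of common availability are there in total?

30 minutes

Grace free within 08:00–17:00: 08:00–09:20, 10:10–14:35.
Tomás free within 08:00–17:00: 08:00–12:15, 13:05–13:40, 13:55–14:40, 15:45–16:10.
Rania free within 08:00–17:00: 08:20–09:50, 10:10–11:15, 12:25–12:45, 15:45–17:00.
Keiko ∩ Grace: 08:00–09:20, 10:35–11:45, 12:35–14:00, 14:30–14:35.
Keiko ∩ Grace ∩ Ulrich: 08:00–09:20, 10:35–11:45, 13:00–13:55.
Keiko ∩ Grace ∩ Ulrich ∩ Freya: 08:00–09:20, 13:00–13:55.
Keiko ∩ Grace ∩ Ulrich ∩ Freya ∩ Tomás: 08:00–09:20, 13:05–13:40.
Keiko ∩ Grace ∩ Ulrich ∩ Freya ∩ Tomás ∩ Rania: 08:20–09:20.
Restricted to 08:50–14:50: 08:50–09:20.
Total common minutes: 30.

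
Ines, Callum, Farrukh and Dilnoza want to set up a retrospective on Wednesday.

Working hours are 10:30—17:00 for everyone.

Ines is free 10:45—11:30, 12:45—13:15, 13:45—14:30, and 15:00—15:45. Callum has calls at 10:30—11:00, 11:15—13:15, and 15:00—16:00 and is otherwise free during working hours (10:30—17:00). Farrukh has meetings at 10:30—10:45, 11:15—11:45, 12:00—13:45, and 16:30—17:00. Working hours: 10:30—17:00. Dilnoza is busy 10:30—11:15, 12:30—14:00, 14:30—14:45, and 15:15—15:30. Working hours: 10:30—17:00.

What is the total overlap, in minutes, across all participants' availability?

Callum free within 10:30–17:00: 11:00–11:15, 13:15–15:00, 16:00–17:00.
Farrukh free within 10:30–17:00: 10:45–11:15, 11:45–12:00, 13:45–16:30.
Dilnoza free within 10:30–17:00: 11:15–12:30, 14:00–14:30, 14:45–15:15, 15:30–17:00.
Ines ∩ Callum: 11:00–11:15, 13:45–14:30.
Ines ∩ Callum ∩ Farrukh: 11:00–11:15, 13:45–14:30.
Ines ∩ Callum ∩ Farrukh ∩ Dilnoza: 14:00–14:30.
Total common minutes: 30.

30 minutes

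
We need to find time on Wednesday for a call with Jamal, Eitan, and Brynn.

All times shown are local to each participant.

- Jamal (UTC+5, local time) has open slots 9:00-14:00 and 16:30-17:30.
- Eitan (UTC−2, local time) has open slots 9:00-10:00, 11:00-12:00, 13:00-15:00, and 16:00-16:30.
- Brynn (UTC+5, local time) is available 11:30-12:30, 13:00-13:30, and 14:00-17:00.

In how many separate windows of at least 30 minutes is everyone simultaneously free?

Jamal → UTC: 04:00–09:00, 11:30–12:30.
Eitan → UTC: 11:00–12:00, 13:00–14:00, 15:00–17:00, 18:00–18:30.
Brynn → UTC: 06:30–07:30, 08:00–08:30, 09:00–12:00.
Jamal ∩ Eitan: 11:30–12:00.
Jamal ∩ Eitan ∩ Brynn: 11:30–12:00.
Windows ≥ 30 min: 11:30–12:00.
That's 1 window.

1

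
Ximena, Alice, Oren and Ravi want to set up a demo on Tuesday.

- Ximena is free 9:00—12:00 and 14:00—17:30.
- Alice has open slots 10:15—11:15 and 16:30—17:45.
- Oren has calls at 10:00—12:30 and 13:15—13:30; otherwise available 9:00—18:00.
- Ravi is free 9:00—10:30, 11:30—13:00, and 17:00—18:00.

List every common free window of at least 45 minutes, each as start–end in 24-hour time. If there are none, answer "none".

Oren free within 09:00–18:00: 09:00–10:00, 12:30–13:15, 13:30–18:00.
Ximena ∩ Alice: 10:15–11:15, 16:30–17:30.
Ximena ∩ Alice ∩ Oren: 16:30–17:30.
Ximena ∩ Alice ∩ Oren ∩ Ravi: 17:00–17:30.
Windows ≥ 45 min: (none).

none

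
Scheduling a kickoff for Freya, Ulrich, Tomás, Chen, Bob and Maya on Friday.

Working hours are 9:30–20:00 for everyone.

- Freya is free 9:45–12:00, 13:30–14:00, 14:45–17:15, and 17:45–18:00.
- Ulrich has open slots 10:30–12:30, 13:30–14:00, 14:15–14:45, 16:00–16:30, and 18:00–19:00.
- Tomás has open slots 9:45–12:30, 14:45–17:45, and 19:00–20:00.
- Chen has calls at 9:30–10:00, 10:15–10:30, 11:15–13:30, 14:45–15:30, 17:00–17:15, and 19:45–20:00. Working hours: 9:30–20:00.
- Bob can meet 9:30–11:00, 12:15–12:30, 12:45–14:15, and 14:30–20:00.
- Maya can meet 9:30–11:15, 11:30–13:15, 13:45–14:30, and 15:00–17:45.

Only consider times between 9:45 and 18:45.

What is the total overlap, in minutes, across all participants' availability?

60 minutes

Chen free within 09:30–20:00: 10:00–10:15, 10:30–11:15, 13:30–14:45, 15:30–17:00, 17:15–19:45.
Freya ∩ Ulrich: 10:30–12:00, 13:30–14:00, 16:00–16:30.
Freya ∩ Ulrich ∩ Tomás: 10:30–12:00, 16:00–16:30.
Freya ∩ Ulrich ∩ Tomás ∩ Chen: 10:30–11:15, 16:00–16:30.
Freya ∩ Ulrich ∩ Tomás ∩ Chen ∩ Bob: 10:30–11:00, 16:00–16:30.
Freya ∩ Ulrich ∩ Tomás ∩ Chen ∩ Bob ∩ Maya: 10:30–11:00, 16:00–16:30.
Restricted to 09:45–18:45: 10:30–11:00, 16:00–16:30.
Total common minutes: 30 + 30 = 60.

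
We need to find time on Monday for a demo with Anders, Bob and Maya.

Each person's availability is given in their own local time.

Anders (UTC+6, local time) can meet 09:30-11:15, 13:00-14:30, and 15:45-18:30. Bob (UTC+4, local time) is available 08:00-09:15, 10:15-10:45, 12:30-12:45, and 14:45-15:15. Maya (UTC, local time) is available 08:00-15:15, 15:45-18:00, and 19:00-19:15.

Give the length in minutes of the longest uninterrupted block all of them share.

Anders → UTC: 03:30–05:15, 07:00–08:30, 09:45–12:30.
Bob → UTC: 04:00–05:15, 06:15–06:45, 08:30–08:45, 10:45–11:15.
Maya → UTC: 08:00–15:15, 15:45–18:00, 19:00–19:15.
Anders ∩ Bob: 04:00–05:15, 10:45–11:15.
Anders ∩ Bob ∩ Maya: 10:45–11:15.
Single common window of 30 minutes.

30 minutes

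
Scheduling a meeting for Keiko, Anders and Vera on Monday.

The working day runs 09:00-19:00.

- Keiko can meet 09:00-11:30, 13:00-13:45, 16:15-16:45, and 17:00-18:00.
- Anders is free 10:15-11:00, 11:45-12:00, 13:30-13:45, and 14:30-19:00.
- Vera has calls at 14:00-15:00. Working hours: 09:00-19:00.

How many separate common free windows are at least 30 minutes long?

3

Vera free within 09:00–19:00: 09:00–14:00, 15:00–19:00.
Keiko ∩ Anders: 10:15–11:00, 13:30–13:45, 16:15–16:45, 17:00–18:00.
Keiko ∩ Anders ∩ Vera: 10:15–11:00, 13:30–13:45, 16:15–16:45, 17:00–18:00.
Windows ≥ 30 min: 10:15–11:00, 16:15–16:45, 17:00–18:00.
That's 3 windows.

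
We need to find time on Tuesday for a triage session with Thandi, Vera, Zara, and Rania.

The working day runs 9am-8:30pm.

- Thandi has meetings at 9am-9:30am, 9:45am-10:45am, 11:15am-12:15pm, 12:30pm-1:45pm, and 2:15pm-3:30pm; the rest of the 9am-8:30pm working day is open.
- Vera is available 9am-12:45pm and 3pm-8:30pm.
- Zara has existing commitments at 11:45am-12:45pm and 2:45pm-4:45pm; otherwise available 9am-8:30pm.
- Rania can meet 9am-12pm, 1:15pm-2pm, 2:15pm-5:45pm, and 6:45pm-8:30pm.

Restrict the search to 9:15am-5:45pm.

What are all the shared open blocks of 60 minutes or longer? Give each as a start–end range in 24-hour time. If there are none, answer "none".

Thandi free within 09:00–20:30: 09:30–09:45, 10:45–11:15, 12:15–12:30, 13:45–14:15, 15:30–20:30.
Zara free within 09:00–20:30: 09:00–11:45, 12:45–14:45, 16:45–20:30.
Thandi ∩ Vera: 09:30–09:45, 10:45–11:15, 12:15–12:30, 15:30–20:30.
Thandi ∩ Vera ∩ Zara: 09:30–09:45, 10:45–11:15, 16:45–20:30.
Thandi ∩ Vera ∩ Zara ∩ Rania: 09:30–09:45, 10:45–11:15, 16:45–17:45, 18:45–20:30.
Restricted to 09:15–17:45: 09:30–09:45, 10:45–11:15, 16:45–17:45.
Windows ≥ 60 min: 16:45–17:45.

16:45–17:45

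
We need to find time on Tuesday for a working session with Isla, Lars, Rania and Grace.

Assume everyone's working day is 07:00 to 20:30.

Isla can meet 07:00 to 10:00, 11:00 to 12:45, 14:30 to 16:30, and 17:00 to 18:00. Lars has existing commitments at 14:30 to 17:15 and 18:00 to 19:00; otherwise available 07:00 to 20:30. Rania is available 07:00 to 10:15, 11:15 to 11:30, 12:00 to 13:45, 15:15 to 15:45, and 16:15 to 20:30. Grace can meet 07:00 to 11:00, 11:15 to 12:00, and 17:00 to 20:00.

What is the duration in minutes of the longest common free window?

180 minutes

Lars free within 07:00–20:30: 07:00–14:30, 17:15–18:00, 19:00–20:30.
Isla ∩ Lars: 07:00–10:00, 11:00–12:45, 17:15–18:00.
Isla ∩ Lars ∩ Rania: 07:00–10:00, 11:15–11:30, 12:00–12:45, 17:15–18:00.
Isla ∩ Lars ∩ Rania ∩ Grace: 07:00–10:00, 11:15–11:30, 17:15–18:00.
Common window lengths: 180, 15, 45 min; longest is 180.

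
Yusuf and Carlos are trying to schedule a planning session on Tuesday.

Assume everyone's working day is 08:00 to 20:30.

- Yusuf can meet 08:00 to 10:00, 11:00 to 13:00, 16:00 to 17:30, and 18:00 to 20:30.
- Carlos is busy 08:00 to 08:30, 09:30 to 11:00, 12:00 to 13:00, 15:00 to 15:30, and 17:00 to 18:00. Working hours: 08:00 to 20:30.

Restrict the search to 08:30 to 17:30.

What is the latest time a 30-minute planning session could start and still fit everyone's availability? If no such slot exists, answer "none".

16:30

Carlos free within 08:00–20:30: 08:30–09:30, 11:00–12:00, 13:00–15:00, 15:30–17:00, 18:00–20:30.
Yusuf ∩ Carlos: 08:30–09:30, 11:00–12:00, 16:00–17:00, 18:00–20:30.
Restricted to 08:30–17:30: 08:30–09:30, 11:00–12:00, 16:00–17:00.
Windows ≥ 30 min: 08:30–09:30, 11:00–12:00, 16:00–17:00.
Latest start in the last window 16:00–17:00 is 17:00 − 30 min = 16:30.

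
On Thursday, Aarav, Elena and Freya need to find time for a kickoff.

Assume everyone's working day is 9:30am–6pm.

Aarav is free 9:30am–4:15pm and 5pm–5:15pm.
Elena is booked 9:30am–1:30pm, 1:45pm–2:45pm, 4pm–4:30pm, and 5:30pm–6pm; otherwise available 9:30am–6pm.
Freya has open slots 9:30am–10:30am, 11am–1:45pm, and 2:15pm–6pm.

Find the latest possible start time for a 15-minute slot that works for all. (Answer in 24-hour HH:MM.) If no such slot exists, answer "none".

17:00

Elena free within 09:30–18:00: 13:30–13:45, 14:45–16:00, 16:30–17:30.
Aarav ∩ Elena: 13:30–13:45, 14:45–16:00, 17:00–17:15.
Aarav ∩ Elena ∩ Freya: 13:30–13:45, 14:45–16:00, 17:00–17:15.
Windows ≥ 15 min: 13:30–13:45, 14:45–16:00, 17:00–17:15.
Latest start in the last window 17:00–17:15 is 17:15 − 15 min = 17:00.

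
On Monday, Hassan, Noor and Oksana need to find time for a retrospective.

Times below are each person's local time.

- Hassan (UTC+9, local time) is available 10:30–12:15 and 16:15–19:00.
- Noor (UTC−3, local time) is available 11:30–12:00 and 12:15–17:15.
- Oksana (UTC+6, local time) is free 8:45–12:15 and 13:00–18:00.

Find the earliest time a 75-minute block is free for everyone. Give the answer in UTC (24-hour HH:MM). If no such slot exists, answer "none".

none

Hassan → UTC: 01:30–03:15, 07:15–10:00.
Noor → UTC: 14:30–15:00, 15:15–20:15.
Oksana → UTC: 02:45–06:15, 07:00–12:00.
Hassan ∩ Noor: (none).
Hassan ∩ Noor ∩ Oksana: (none).
Windows ≥ 75 min: (none).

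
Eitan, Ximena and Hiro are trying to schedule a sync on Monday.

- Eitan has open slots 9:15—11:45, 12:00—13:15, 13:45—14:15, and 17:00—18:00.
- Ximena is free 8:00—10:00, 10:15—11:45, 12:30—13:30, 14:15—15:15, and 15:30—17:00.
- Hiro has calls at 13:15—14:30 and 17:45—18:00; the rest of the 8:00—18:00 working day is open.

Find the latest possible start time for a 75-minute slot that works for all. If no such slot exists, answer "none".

10:30

Hiro free within 08:00–18:00: 08:00–13:15, 14:30–17:45.
Eitan ∩ Ximena: 09:15–10:00, 10:15–11:45, 12:30–13:15.
Eitan ∩ Ximena ∩ Hiro: 09:15–10:00, 10:15–11:45, 12:30–13:15.
Windows ≥ 75 min: 10:15–11:45.
Latest start in the last window 10:15–11:45 is 11:45 − 75 min = 10:30.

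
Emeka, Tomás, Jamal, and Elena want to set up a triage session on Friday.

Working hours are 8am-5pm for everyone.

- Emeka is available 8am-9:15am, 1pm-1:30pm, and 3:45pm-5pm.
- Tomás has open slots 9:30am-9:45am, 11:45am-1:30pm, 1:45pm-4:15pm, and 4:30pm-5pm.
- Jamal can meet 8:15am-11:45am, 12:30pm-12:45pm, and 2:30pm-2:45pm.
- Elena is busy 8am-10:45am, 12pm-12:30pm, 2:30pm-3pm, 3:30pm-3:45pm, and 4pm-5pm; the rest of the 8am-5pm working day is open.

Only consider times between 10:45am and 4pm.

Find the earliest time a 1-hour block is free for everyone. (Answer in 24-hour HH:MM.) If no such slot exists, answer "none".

Elena free within 08:00–17:00: 10:45–12:00, 12:30–14:30, 15:00–15:30, 15:45–16:00.
Emeka ∩ Tomás: 13:00–13:30, 15:45–16:15, 16:30–17:00.
Emeka ∩ Tomás ∩ Jamal: (none).
Emeka ∩ Tomás ∩ Jamal ∩ Elena: (none).
Restricted to 10:45–16:00: (none).
Windows ≥ 60 min: (none).

none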